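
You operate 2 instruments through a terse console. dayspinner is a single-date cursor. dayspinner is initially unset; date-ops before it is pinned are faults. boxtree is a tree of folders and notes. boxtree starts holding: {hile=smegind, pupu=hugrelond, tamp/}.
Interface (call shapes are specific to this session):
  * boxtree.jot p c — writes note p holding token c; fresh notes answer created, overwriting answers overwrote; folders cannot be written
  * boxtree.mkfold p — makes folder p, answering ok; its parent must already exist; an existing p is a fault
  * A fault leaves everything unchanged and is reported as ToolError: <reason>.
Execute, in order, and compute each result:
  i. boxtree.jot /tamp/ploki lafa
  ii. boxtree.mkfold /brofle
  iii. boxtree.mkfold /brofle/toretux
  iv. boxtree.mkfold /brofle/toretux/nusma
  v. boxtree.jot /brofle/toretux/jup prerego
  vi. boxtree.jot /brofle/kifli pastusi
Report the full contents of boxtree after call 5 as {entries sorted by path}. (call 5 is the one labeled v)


Answer: {brofle/, brofle/toretux/, brofle/toretux/jup=prerego, brofle/toretux/nusma/, hile=smegind, pupu=hugrelond, tamp/, tamp/ploki=lafa}

Derivation:
·→ boxtree.jot(p: /tamp/ploki, c: lafa)
·← created
·→ boxtree.mkfold(p: /brofle)
·← ok
·→ boxtree.mkfold(p: /brofle/toretux)
·← ok
·→ boxtree.mkfold(p: /brofle/toretux/nusma)
·← ok
·→ boxtree.jot(p: /brofle/toretux/jup, c: prerego)
·← created
·→ boxtree.jot(p: /brofle/kifli, c: pastusi)
·← created


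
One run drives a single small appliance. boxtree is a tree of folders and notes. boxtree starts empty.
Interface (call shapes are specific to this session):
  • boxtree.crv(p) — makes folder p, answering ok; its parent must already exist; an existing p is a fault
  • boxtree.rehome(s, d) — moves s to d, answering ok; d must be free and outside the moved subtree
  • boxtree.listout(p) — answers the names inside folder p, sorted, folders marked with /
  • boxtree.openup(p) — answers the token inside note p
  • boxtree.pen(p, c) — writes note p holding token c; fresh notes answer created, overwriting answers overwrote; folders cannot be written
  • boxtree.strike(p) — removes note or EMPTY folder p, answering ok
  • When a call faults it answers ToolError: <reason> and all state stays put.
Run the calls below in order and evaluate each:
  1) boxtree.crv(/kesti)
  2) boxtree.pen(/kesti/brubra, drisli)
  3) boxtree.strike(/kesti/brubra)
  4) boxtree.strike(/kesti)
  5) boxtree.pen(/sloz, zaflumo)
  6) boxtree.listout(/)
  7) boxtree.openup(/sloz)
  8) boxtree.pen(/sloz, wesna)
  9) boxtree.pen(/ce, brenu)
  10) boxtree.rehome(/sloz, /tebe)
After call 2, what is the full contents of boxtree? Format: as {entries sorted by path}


// boxtree.crv(p: /kesti) == ok
// boxtree.pen(p: /kesti/brubra, c: drisli) == created
// boxtree.strike(p: /kesti/brubra) == ok
// boxtree.strike(p: /kesti) == ok
// boxtree.pen(p: /sloz, c: zaflumo) == created
// boxtree.listout(p: /) == [sloz]
// boxtree.openup(p: /sloz) == zaflumo
// boxtree.pen(p: /sloz, c: wesna) == overwrote
// boxtree.pen(p: /ce, c: brenu) == created
// boxtree.rehome(s: /sloz, d: /tebe) == ok

Answer: {kesti/, kesti/brubra=drisli}


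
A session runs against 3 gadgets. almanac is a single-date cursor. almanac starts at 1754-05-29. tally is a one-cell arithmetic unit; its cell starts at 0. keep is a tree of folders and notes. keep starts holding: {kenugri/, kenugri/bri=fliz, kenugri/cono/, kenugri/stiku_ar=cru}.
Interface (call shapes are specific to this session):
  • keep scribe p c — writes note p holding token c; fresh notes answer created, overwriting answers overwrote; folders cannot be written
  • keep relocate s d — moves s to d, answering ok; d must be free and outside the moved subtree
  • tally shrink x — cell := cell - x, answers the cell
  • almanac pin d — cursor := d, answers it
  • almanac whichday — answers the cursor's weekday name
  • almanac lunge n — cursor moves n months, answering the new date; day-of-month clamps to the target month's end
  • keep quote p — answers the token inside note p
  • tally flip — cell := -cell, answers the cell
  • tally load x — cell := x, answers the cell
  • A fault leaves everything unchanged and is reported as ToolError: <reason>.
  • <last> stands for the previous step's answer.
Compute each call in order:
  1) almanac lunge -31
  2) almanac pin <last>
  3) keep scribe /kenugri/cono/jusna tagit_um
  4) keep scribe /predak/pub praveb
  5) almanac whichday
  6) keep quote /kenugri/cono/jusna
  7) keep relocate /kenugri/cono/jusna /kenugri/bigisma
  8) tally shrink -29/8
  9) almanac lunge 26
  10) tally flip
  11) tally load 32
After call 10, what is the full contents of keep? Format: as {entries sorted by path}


Answer: {kenugri/, kenugri/bigisma=tagit_um, kenugri/bri=fliz, kenugri/cono/, kenugri/stiku_ar=cru}

Derivation:
>> almanac lunge(n='-31')
<< 1751-10-29
>> almanac pin(d='<last>')
<< 1751-10-29
>> keep scribe(p='/kenugri/cono/jusna', c='tagit_um')
<< created
>> keep scribe(p='/predak/pub', c='praveb')
<< ToolError: no parent
>> almanac whichday()
<< Friday
>> keep quote(p='/kenugri/cono/jusna')
<< tagit_um
>> keep relocate(s='/kenugri/cono/jusna', d='/kenugri/bigisma')
<< ok
>> tally shrink(x='-29/8')
<< 29/8
>> almanac lunge(n='26')
<< 1753-12-29
>> tally flip()
<< -29/8
>> tally load(x='32')
<< 32


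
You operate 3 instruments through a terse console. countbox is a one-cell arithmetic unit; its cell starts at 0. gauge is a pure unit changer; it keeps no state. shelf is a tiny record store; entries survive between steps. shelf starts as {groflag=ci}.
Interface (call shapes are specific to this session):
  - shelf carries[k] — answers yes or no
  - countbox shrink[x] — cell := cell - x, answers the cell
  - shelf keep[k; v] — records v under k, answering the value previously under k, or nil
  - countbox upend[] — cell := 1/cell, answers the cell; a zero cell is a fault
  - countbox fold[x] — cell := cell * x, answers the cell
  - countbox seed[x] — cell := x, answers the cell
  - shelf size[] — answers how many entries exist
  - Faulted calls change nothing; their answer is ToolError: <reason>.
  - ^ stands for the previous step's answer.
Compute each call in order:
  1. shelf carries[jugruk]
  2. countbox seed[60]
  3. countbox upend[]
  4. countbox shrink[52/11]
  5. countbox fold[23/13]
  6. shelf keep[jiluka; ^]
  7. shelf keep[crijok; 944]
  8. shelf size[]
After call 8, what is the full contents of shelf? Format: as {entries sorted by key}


Answer: {crijok=944, groflag=ci, jiluka=-71507/8580}

Derivation:
Do: shelf carries[k→jugruk]
See: no
Do: countbox seed[x→60]
See: 60
Do: countbox upend[]
See: 1/60
Do: countbox shrink[x→52/11]
See: -3109/660
Do: countbox fold[x→23/13]
See: -71507/8580
Do: shelf keep[k→jiluka; v→^]
See: nil
Do: shelf keep[k→crijok; v→944]
See: nil
Do: shelf size[]
See: 3


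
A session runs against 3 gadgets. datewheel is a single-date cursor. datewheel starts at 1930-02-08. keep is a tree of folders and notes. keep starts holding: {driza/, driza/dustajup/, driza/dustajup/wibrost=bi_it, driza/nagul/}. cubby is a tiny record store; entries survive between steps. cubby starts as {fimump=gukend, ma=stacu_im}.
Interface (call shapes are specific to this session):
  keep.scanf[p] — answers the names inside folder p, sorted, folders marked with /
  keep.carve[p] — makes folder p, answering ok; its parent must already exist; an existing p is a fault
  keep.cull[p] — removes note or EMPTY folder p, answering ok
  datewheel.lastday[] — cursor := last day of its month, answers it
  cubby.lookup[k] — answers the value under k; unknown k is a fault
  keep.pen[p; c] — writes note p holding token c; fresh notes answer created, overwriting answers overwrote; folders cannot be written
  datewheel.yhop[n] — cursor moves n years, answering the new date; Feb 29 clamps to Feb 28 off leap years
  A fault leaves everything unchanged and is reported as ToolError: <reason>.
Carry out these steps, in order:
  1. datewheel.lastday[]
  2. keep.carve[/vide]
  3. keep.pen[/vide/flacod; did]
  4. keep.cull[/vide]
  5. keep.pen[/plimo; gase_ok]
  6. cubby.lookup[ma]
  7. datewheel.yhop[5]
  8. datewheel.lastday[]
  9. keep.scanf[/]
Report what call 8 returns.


> datewheel.lastday
[out] 1930-02-28
> keep.carve p: /vide
[out] ok
> keep.pen p: /vide/flacod c: did
[out] created
> keep.cull p: /vide
[out] ToolError: not empty
> keep.pen p: /plimo c: gase_ok
[out] created
> cubby.lookup k: ma
[out] stacu_im
> datewheel.yhop n: 5
[out] 1935-02-28
> datewheel.lastday
[out] 1935-02-28
> keep.scanf p: /
[out] [driza/, plimo, vide/]

Answer: 1935-02-28


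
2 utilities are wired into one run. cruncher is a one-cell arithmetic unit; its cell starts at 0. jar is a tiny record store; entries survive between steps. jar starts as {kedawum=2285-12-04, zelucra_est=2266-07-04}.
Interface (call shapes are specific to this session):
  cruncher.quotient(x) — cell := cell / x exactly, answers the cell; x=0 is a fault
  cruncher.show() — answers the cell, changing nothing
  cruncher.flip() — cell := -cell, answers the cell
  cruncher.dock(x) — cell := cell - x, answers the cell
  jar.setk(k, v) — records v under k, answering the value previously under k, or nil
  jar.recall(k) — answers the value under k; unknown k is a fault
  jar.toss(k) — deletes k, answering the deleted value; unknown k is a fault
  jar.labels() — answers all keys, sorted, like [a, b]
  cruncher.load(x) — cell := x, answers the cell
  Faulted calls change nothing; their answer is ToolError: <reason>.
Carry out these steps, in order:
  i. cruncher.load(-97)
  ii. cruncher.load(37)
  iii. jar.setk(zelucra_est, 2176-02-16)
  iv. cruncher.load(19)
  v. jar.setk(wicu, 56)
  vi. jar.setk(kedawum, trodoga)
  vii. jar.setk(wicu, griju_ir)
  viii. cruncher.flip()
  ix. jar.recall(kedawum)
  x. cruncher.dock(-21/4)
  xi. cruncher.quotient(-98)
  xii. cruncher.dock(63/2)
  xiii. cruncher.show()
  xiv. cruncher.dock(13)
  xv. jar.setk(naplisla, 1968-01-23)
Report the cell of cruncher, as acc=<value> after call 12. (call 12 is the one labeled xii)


Answer: acc=-12293/392

Derivation:
> load x: -97
:: -97
> load x: 37
:: 37
> setk k: zelucra_est v: 2176-02-16
:: 2266-07-04
> load x: 19
:: 19
> setk k: wicu v: 56
:: nil
> setk k: kedawum v: trodoga
:: 2285-12-04
> setk k: wicu v: griju_ir
:: 56
> flip
:: -19
> recall k: kedawum
:: trodoga
> dock x: -21/4
:: -55/4
> quotient x: -98
:: 55/392
> dock x: 63/2
:: -12293/392
> show
:: -12293/392
> dock x: 13
:: -17389/392
> setk k: naplisla v: 1968-01-23
:: nil


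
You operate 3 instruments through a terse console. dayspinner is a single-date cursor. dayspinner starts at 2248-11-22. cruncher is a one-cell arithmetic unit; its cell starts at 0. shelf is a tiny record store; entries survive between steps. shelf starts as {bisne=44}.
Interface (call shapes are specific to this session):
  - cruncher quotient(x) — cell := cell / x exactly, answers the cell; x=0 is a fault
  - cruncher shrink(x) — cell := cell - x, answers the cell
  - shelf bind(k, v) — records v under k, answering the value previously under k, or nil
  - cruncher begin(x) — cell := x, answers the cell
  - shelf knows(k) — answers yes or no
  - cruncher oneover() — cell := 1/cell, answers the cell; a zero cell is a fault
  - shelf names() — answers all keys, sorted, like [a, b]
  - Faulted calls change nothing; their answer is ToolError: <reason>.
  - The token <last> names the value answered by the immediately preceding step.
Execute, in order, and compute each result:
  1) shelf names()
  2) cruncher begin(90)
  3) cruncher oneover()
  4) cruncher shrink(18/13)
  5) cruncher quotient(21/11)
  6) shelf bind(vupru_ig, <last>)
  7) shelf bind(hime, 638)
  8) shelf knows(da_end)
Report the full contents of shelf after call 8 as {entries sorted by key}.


-- shelf names() ~> [bisne]
-- cruncher begin(x: 90) ~> 90
-- cruncher oneover() ~> 1/90
-- cruncher shrink(x: 18/13) ~> -1607/1170
-- cruncher quotient(x: 21/11) ~> -17677/24570
-- shelf bind(k: vupru_ig, v: <last>) ~> nil
-- shelf bind(k: hime, v: 638) ~> nil
-- shelf knows(k: da_end) ~> no

Answer: {bisne=44, hime=638, vupru_ig=-17677/24570}


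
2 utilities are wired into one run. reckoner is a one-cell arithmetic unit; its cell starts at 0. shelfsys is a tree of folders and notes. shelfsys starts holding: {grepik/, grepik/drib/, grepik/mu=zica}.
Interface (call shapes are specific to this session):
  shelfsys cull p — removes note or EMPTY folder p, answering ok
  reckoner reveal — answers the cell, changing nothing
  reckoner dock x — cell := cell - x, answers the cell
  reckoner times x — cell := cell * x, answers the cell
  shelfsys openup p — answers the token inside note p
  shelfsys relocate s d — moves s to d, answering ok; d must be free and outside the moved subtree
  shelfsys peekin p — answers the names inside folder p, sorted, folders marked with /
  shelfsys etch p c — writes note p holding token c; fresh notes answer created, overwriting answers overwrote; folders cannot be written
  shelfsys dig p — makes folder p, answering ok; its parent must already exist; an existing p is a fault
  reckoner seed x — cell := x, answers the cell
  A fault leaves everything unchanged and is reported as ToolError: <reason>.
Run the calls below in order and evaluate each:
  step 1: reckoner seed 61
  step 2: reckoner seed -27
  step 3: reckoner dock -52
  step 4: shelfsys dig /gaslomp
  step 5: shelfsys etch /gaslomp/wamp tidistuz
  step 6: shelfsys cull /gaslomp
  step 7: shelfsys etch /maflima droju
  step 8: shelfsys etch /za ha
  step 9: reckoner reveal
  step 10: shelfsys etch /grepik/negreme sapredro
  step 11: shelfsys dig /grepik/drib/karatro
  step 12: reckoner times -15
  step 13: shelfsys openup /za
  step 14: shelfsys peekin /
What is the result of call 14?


Answer: [gaslomp/, grepik/, maflima, za]

Derivation:
Next I call reckoner seed with x='61', → 61.
I call reckoner seed with x='-27', giving -27.
I try reckoner dock with x='-52', → 25.
I invoke shelfsys dig with p='/gaslomp': ok.
I try shelfsys etch with p='/gaslomp/wamp', c='tidistuz', which returns created.
Using shelfsys cull with p='/gaslomp', and see ToolError: not empty.
I call shelfsys etch with p='/maflima', c='droju', giving created.
Next I call shelfsys etch with p='/za', c='ha', and get created.
Calling reckoner reveal, and get 25.
Then shelfsys etch with p='/grepik/negreme', c='sapredro', and get created.
I use shelfsys dig with p='/grepik/drib/karatro', → ok.
I use reckoner times with x='-15', and get -375.
I call shelfsys openup with p='/za', and observe ha.
Invoking shelfsys peekin with p='/', and get [gaslomp/, grepik/, maflima, za].


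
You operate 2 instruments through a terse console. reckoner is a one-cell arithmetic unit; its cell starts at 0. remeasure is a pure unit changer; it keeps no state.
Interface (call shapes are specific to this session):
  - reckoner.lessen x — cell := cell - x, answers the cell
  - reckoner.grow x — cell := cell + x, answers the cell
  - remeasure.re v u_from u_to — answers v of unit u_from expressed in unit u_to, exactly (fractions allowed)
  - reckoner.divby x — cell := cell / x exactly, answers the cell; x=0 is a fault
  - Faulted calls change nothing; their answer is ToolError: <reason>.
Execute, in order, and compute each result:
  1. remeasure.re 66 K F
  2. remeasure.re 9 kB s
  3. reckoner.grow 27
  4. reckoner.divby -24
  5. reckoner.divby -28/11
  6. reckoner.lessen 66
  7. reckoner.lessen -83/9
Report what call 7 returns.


I run remeasure.re(v='66', u_from='K', u_to='F'), and observe -34087/100.
Calling remeasure.re(v='9', u_from='kB', u_to='s'), and see ToolError: incompatible units.
I invoke reckoner.grow(x='27'), and observe 27.
I invoke reckoner.divby(x='-24'), which returns -9/8.
Using reckoner.divby(x='-28/11'), → 99/224.
I call reckoner.lessen(x='66'), → -14685/224.
Then reckoner.lessen(x='-83/9'): -113573/2016.

Answer: -113573/2016


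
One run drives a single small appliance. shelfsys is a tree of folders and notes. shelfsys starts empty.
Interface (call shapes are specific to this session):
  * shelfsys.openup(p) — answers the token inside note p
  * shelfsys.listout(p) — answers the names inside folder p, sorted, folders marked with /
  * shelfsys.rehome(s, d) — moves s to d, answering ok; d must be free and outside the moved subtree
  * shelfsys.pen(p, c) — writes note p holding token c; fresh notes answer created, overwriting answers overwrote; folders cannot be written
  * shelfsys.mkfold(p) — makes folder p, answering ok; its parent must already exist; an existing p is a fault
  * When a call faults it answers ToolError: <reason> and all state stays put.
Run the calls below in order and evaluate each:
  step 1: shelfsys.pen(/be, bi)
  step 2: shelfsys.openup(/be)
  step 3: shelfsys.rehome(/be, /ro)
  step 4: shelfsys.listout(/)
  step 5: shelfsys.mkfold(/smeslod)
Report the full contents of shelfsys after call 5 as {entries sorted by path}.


I try shelfsys.pen(p='/be', c='bi'), yielding created.
Invoking shelfsys.openup(p='/be'), and observe bi.
Next I call shelfsys.rehome(s='/be', d='/ro'), which returns ok.
I call shelfsys.listout(p='/'), which returns [ro].
I call shelfsys.mkfold(p='/smeslod'), and see ok.

Answer: {ro=bi, smeslod/}


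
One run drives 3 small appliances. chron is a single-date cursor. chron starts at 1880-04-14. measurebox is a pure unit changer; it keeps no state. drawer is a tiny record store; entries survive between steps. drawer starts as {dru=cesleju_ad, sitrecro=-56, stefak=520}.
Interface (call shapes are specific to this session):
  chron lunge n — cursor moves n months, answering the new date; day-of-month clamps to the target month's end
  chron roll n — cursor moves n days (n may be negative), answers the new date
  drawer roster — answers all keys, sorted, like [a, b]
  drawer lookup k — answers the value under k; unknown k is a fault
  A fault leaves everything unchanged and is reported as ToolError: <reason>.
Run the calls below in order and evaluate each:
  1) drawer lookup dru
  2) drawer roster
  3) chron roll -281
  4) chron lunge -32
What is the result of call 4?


Step: drawer lookup[k: dru]
Result: cesleju_ad
Step: drawer roster[]
Result: [dru, sitrecro, stefak]
Step: chron roll[n: -281]
Result: 1879-07-08
Step: chron lunge[n: -32]
Result: 1876-11-08

Answer: 1876-11-08


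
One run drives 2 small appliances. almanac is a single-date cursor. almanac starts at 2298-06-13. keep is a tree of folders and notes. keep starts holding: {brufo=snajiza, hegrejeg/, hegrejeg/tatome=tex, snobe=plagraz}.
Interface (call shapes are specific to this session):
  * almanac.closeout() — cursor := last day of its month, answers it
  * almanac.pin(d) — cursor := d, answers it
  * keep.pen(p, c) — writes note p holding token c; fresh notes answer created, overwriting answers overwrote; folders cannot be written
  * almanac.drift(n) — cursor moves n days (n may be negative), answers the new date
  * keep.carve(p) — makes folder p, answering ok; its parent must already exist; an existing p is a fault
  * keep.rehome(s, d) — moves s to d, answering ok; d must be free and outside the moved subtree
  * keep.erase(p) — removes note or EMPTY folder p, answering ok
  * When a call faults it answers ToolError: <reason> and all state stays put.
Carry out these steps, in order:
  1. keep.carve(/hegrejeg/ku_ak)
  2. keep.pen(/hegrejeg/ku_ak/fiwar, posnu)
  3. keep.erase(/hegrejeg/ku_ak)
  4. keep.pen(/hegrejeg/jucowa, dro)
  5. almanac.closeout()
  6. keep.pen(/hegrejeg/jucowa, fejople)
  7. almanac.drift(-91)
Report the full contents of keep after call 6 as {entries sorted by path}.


Answer: {brufo=snajiza, hegrejeg/, hegrejeg/jucowa=fejople, hegrejeg/ku_ak/, hegrejeg/ku_ak/fiwar=posnu, hegrejeg/tatome=tex, snobe=plagraz}

Derivation:
$ keep.carve p→/hegrejeg/ku_ak
  ok
$ keep.pen p→/hegrejeg/ku_ak/fiwar c→posnu
  created
$ keep.erase p→/hegrejeg/ku_ak
  ToolError: not empty
$ keep.pen p→/hegrejeg/jucowa c→dro
  created
$ almanac.closeout
  2298-06-30
$ keep.pen p→/hegrejeg/jucowa c→fejople
  overwrote
$ almanac.drift n→-91
  2298-03-31


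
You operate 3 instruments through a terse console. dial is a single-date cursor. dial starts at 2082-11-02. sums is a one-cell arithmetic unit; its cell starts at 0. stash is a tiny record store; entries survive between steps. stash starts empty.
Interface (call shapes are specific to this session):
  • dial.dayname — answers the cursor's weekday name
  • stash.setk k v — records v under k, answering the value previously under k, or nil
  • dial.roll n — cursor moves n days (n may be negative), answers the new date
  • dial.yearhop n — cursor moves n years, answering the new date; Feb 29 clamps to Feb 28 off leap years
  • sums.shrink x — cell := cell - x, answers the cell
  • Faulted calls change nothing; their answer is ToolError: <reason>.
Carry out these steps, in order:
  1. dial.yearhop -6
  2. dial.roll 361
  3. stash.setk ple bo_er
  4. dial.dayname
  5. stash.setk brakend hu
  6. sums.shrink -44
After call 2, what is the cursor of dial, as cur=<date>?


→ yearhop(n=-6)
← 2076-11-02
→ roll(n=361)
← 2077-10-29
→ setk(k=ple, v=bo_er)
← nil
→ dayname()
← Friday
→ setk(k=brakend, v=hu)
← nil
→ shrink(x=-44)
← 44

Answer: cur=2077-10-29


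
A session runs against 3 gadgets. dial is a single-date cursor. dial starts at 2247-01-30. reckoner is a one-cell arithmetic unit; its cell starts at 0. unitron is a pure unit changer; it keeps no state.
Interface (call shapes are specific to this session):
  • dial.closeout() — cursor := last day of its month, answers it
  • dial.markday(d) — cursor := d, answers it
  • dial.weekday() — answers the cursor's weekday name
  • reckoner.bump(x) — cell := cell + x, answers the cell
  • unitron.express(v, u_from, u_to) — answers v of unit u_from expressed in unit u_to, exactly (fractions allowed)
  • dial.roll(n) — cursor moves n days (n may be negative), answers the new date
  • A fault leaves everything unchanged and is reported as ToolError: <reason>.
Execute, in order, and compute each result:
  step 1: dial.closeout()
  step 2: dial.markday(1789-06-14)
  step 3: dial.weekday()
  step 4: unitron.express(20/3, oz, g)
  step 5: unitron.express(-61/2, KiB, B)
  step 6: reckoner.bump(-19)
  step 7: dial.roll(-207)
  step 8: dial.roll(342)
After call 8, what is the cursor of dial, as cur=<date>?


Answer: cur=1789-10-27

Derivation:
Do: closeout[]
See: 2247-01-31
Do: markday[1789-06-14]
See: 1789-06-14
Do: weekday[]
See: Sunday
Do: express[20/3; oz; g]
See: 45359237/240000
Do: express[-61/2; KiB; B]
See: -31232
Do: bump[-19]
See: -19
Do: roll[-207]
See: 1788-11-19
Do: roll[342]
See: 1789-10-27


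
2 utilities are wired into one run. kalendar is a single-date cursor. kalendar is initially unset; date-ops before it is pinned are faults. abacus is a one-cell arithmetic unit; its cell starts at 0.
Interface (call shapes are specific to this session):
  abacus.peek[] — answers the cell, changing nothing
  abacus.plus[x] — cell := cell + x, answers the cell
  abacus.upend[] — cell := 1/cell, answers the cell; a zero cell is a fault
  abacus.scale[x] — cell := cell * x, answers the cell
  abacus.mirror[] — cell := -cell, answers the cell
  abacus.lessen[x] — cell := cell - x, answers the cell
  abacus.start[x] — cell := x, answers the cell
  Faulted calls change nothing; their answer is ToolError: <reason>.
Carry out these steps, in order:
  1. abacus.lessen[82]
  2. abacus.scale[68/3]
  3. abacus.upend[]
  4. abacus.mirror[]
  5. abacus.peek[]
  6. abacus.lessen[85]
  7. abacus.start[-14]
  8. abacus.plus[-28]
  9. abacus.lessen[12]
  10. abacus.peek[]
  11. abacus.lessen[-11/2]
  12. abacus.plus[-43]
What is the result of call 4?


==> lessen(x=82)
<== -82
==> scale(x=68/3)
<== -5576/3
==> upend()
<== -3/5576
==> mirror()
<== 3/5576
==> peek()
<== 3/5576
==> lessen(x=85)
<== -473957/5576
==> start(x=-14)
<== -14
==> plus(x=-28)
<== -42
==> lessen(x=12)
<== -54
==> peek()
<== -54
==> lessen(x=-11/2)
<== -97/2
==> plus(x=-43)
<== -183/2

Answer: 3/5576


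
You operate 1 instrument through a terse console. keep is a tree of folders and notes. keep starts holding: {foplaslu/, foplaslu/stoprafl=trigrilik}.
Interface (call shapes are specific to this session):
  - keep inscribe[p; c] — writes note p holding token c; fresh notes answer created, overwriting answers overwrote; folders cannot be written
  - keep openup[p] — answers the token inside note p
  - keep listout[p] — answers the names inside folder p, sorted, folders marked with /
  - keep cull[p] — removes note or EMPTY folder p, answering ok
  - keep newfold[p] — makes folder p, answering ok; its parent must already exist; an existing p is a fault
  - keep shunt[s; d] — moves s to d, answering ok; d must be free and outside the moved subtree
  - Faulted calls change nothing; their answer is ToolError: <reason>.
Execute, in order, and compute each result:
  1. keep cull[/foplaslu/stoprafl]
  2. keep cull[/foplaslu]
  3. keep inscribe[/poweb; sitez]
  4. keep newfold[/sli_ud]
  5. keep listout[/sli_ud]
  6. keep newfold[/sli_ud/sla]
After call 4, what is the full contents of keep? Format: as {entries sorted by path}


Answer: {poweb=sitez, sli_ud/}

Derivation:
I call keep cull using p='/foplaslu/stoprafl', yielding ok.
I try keep cull using p='/foplaslu', giving ok.
Now I run keep inscribe using p='/poweb', c='sitez', → created.
I invoke keep newfold using p='/sli_ud', → ok.
Invoking keep listout using p='/sli_ud', and see [].
Calling keep newfold using p='/sli_ud/sla', → ok.


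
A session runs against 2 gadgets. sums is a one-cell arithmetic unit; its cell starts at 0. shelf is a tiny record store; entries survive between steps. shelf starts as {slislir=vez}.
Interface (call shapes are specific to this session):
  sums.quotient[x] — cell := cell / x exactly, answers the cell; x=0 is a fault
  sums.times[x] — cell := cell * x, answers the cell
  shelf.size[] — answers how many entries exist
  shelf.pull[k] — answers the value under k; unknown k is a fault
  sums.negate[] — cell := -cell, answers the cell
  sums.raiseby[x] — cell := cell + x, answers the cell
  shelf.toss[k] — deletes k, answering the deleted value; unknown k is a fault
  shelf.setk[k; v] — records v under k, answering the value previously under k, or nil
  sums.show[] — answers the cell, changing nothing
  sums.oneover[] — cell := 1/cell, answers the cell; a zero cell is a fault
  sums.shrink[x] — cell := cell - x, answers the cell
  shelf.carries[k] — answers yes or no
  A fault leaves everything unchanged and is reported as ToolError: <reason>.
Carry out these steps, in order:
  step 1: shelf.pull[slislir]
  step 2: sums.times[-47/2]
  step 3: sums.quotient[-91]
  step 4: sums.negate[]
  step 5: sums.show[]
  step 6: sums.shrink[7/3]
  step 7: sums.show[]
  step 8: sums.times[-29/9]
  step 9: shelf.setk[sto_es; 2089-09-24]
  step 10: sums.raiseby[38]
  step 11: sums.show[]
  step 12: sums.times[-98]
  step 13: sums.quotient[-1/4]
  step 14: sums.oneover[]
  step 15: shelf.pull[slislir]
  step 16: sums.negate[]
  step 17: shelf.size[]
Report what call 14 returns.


·→ shelf.pull(k: slislir)
·← vez
·→ sums.times(x: -47/2)
·← 0
·→ sums.quotient(x: -91)
·← 0
·→ sums.negate()
·← 0
·→ sums.show()
·← 0
·→ sums.shrink(x: 7/3)
·← -7/3
·→ sums.show()
·← -7/3
·→ sums.times(x: -29/9)
·← 203/27
·→ shelf.setk(k: sto_es, v: 2089-09-24)
·← nil
·→ sums.raiseby(x: 38)
·← 1229/27
·→ sums.show()
·← 1229/27
·→ sums.times(x: -98)
·← -120442/27
·→ sums.quotient(x: -1/4)
·← 481768/27
·→ sums.oneover()
·← 27/481768
·→ shelf.pull(k: slislir)
·← vez
·→ sums.negate()
·← -27/481768
·→ shelf.size()
·← 2

Answer: 27/481768


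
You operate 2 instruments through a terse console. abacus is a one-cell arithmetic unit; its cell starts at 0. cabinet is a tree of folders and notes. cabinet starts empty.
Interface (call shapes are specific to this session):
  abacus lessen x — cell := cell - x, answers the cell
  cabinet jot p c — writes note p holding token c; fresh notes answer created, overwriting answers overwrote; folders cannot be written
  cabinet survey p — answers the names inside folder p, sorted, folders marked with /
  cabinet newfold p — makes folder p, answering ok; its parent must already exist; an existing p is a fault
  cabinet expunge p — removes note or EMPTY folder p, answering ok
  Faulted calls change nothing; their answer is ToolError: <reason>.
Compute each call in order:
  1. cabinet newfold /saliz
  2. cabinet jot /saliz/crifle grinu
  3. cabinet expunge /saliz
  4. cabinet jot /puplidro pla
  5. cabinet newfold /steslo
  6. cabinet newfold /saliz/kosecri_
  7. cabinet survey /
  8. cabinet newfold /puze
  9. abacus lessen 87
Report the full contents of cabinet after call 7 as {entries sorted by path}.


Answer: {puplidro=pla, saliz/, saliz/crifle=grinu, saliz/kosecri_/, steslo/}

Derivation:
;; cabinet newfold(p='/saliz') => ok
;; cabinet jot(p='/saliz/crifle', c='grinu') => created
;; cabinet expunge(p='/saliz') => ToolError: not empty
;; cabinet jot(p='/puplidro', c='pla') => created
;; cabinet newfold(p='/steslo') => ok
;; cabinet newfold(p='/saliz/kosecri_') => ok
;; cabinet survey(p='/') => [puplidro, saliz/, steslo/]
;; cabinet newfold(p='/puze') => ok
;; abacus lessen(x='87') => -87


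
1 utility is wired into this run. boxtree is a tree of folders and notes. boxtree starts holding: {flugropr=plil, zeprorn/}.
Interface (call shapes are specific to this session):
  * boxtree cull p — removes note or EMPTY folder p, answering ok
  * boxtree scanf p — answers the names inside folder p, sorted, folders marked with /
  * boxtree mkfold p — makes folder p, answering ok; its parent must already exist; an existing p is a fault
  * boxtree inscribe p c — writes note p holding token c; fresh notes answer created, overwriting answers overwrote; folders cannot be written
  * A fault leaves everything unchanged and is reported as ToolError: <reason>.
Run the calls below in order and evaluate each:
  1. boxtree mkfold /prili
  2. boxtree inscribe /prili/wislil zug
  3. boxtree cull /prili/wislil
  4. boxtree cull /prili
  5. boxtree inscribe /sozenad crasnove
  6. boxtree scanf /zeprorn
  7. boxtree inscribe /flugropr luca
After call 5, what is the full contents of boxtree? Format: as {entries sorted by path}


> boxtree mkfold p: /prili
= ok
> boxtree inscribe p: /prili/wislil c: zug
= created
> boxtree cull p: /prili/wislil
= ok
> boxtree cull p: /prili
= ok
> boxtree inscribe p: /sozenad c: crasnove
= created
> boxtree scanf p: /zeprorn
= []
> boxtree inscribe p: /flugropr c: luca
= overwrote

Answer: {flugropr=plil, sozenad=crasnove, zeprorn/}


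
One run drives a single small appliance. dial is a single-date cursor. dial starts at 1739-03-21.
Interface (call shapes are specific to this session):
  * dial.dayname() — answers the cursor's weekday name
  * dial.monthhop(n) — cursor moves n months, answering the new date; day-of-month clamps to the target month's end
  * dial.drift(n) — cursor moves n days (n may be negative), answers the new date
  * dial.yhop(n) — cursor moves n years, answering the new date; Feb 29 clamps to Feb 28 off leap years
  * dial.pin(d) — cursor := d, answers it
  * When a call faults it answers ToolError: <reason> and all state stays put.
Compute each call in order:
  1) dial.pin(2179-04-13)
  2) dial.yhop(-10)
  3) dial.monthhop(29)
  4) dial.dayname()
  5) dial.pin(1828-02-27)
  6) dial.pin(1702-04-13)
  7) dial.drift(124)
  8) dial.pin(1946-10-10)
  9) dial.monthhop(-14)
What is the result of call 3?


Answer: 2171-09-13

Derivation:
% pin(2179-04-13) : 2179-04-13
% yhop(-10) : 2169-04-13
% monthhop(29) : 2171-09-13
% dayname() : Friday
% pin(1828-02-27) : 1828-02-27
% pin(1702-04-13) : 1702-04-13
% drift(124) : 1702-08-15
% pin(1946-10-10) : 1946-10-10
% monthhop(-14) : 1945-08-10


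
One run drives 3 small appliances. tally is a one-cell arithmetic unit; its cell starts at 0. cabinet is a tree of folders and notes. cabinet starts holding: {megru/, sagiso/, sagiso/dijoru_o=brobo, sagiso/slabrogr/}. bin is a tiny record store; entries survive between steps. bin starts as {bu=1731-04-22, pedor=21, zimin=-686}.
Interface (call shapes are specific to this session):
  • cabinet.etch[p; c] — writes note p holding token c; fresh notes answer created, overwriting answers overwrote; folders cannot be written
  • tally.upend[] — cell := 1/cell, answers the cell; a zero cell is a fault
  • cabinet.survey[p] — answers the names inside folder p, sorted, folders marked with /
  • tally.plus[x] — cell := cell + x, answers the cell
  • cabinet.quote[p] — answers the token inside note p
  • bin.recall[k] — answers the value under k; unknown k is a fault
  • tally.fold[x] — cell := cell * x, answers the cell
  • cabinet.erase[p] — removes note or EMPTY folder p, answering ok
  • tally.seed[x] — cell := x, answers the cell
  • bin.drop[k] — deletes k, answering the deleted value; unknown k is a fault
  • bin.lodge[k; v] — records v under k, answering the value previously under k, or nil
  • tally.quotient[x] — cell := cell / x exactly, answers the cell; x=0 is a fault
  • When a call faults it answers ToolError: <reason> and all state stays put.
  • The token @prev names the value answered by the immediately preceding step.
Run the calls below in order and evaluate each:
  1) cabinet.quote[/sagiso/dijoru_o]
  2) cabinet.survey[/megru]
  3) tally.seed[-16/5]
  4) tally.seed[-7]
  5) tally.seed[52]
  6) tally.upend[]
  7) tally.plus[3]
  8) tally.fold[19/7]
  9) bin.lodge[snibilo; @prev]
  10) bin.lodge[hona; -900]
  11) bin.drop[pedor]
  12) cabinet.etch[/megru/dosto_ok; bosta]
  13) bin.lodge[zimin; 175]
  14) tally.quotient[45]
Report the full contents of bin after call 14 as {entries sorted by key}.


Answer: {bu=1731-04-22, hona=-900, snibilo=2983/364, zimin=175}

Derivation:
> quote p: /sagiso/dijoru_o
[out] brobo
> survey p: /megru
[out] []
> seed x: -16/5
[out] -16/5
> seed x: -7
[out] -7
> seed x: 52
[out] 52
> upend
[out] 1/52
> plus x: 3
[out] 157/52
> fold x: 19/7
[out] 2983/364
> lodge k: snibilo v: @prev
[out] nil
> lodge k: hona v: -900
[out] nil
> drop k: pedor
[out] 21
> etch p: /megru/dosto_ok c: bosta
[out] created
> lodge k: zimin v: 175
[out] -686
> quotient x: 45
[out] 2983/16380


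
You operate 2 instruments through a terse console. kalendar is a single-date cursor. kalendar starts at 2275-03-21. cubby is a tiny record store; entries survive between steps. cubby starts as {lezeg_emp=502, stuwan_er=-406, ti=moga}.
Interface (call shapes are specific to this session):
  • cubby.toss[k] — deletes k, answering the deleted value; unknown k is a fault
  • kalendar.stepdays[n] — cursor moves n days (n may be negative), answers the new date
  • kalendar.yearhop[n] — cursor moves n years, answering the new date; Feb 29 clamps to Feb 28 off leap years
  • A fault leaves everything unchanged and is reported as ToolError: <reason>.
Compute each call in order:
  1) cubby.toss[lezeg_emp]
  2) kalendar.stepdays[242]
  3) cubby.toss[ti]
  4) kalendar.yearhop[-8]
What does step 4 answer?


Answer: 2267-11-18

Derivation:
Do: cubby.toss[k→lezeg_emp]
See: 502
Do: kalendar.stepdays[n→242]
See: 2275-11-18
Do: cubby.toss[k→ti]
See: moga
Do: kalendar.yearhop[n→-8]
See: 2267-11-18


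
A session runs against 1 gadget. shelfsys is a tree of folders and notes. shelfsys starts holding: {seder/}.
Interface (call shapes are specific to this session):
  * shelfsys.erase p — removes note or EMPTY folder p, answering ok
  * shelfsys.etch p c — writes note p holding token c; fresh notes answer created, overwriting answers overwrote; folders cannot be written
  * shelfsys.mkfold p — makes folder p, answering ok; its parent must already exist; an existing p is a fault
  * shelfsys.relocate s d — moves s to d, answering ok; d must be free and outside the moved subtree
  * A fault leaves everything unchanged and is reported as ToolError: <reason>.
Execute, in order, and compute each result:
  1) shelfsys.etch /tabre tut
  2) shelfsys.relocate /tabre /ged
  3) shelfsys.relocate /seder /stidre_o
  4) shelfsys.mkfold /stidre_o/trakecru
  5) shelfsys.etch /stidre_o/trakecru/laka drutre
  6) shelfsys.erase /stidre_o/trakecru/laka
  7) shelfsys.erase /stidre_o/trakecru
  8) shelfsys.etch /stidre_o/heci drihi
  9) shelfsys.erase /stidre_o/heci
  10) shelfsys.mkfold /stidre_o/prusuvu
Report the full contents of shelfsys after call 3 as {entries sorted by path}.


Answer: {ged=tut, stidre_o/}

Derivation:
>> shelfsys.etch(/tabre, tut)
<< created
>> shelfsys.relocate(/tabre, /ged)
<< ok
>> shelfsys.relocate(/seder, /stidre_o)
<< ok
>> shelfsys.mkfold(/stidre_o/trakecru)
<< ok
>> shelfsys.etch(/stidre_o/trakecru/laka, drutre)
<< created
>> shelfsys.erase(/stidre_o/trakecru/laka)
<< ok
>> shelfsys.erase(/stidre_o/trakecru)
<< ok
>> shelfsys.etch(/stidre_o/heci, drihi)
<< created
>> shelfsys.erase(/stidre_o/heci)
<< ok
>> shelfsys.mkfold(/stidre_o/prusuvu)
<< ok


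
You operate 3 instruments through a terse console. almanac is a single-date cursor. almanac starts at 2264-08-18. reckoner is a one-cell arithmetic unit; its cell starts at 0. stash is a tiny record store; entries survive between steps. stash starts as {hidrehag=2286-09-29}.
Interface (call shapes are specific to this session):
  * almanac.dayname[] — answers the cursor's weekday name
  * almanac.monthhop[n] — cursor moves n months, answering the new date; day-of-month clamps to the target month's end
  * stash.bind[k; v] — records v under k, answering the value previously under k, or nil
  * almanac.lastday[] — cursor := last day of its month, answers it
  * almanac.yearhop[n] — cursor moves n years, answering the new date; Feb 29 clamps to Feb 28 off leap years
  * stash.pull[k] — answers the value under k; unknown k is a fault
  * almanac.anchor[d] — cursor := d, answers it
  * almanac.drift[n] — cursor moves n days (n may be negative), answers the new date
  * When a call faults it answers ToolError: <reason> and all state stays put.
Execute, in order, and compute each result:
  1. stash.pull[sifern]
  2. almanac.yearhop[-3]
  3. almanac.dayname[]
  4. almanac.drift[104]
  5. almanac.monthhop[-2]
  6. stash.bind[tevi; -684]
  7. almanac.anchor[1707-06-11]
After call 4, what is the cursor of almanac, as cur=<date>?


Now I run stash.pull with k='sifern', and observe ToolError: no such key sifern.
I call almanac.yearhop with n='-3', giving 2261-08-18.
I try almanac.dayname, giving Sunday.
I try almanac.drift with n='104', giving 2261-11-30.
Calling almanac.monthhop with n='-2', — result: 2261-09-30.
I call stash.bind with k='tevi', v='-684', and observe nil.
I invoke almanac.anchor with d='1707-06-11', yielding 1707-06-11.

Answer: cur=2261-11-30


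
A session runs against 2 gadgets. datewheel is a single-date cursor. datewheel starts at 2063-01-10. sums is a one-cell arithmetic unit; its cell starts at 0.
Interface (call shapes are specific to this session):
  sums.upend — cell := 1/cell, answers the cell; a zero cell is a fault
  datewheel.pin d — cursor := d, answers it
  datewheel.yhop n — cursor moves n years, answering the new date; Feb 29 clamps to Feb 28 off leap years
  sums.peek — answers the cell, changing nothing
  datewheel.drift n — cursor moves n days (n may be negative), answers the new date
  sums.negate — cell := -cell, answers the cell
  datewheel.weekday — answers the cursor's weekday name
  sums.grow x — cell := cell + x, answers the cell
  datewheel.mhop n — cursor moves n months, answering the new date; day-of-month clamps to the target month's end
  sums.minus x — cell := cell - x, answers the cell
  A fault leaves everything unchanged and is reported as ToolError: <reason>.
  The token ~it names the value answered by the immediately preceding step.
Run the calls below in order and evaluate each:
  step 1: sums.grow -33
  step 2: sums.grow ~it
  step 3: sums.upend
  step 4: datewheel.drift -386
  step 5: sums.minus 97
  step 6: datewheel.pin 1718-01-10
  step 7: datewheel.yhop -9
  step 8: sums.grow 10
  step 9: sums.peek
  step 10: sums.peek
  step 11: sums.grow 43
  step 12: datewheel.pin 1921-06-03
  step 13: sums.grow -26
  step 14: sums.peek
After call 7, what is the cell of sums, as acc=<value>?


CALL sums.grow[x→-33]
RET  -33
CALL sums.grow[x→~it]
RET  -66
CALL sums.upend[]
RET  -1/66
CALL datewheel.drift[n→-386]
RET  2061-12-20
CALL sums.minus[x→97]
RET  -6403/66
CALL datewheel.pin[d→1718-01-10]
RET  1718-01-10
CALL datewheel.yhop[n→-9]
RET  1709-01-10
CALL sums.grow[x→10]
RET  -5743/66
CALL sums.peek[]
RET  -5743/66
CALL sums.peek[]
RET  -5743/66
CALL sums.grow[x→43]
RET  -2905/66
CALL datewheel.pin[d→1921-06-03]
RET  1921-06-03
CALL sums.grow[x→-26]
RET  -4621/66
CALL sums.peek[]
RET  -4621/66

Answer: acc=-6403/66
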